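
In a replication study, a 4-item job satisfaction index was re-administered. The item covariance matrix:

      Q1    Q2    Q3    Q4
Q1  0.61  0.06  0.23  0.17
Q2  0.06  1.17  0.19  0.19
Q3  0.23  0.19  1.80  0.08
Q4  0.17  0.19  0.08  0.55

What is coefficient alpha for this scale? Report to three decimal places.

Σσᵢ² = 0.61 + 1.17 + 1.80 + 0.55 = 4.13
Sum of the distinct covariances = 0.92
σ²_total = 4.13 + 2 × 0.92 = 5.97
α = (k/(k−1))·(1 − Σσᵢ²/σ²_total) = (4/3)·(1 − 4.13/5.97) = 0.411

α = 0.411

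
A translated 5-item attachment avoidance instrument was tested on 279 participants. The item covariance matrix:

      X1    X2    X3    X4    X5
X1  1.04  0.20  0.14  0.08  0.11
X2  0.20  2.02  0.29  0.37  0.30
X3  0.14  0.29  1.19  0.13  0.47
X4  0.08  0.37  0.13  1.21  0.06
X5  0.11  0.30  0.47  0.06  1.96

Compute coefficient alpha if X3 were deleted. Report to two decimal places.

coefficient alpha = 0.35

Remaining items: X1, X2, X4, X5 (k = 4).
ΣVar(i) = 1.04 + 2.02 + 1.21 + 1.96 = 6.23
σ²_total = 6.23 + 2 × 1.12 = 8.47
α (item deleted) = (4/3)·(1 − 6.23/8.47) = 0.35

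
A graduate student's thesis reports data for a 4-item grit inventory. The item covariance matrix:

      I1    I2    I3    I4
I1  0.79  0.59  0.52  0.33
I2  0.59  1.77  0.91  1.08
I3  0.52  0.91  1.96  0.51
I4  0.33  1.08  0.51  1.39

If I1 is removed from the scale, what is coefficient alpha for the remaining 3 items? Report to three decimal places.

Remaining items: I2, I3, I4 (k = 3).
sum of item variances = 1.77 + 1.96 + 1.39 = 5.12
Var(T) = 5.12 + 2 × 2.50 = 10.12
α (item deleted) = (3/2)·(1 − 5.12/10.12) = 0.741

coefficient alpha = 0.741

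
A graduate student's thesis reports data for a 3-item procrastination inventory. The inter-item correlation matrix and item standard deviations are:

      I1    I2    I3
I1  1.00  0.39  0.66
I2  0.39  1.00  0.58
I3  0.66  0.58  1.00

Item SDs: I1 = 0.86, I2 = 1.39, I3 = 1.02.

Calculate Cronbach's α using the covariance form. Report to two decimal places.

α = 0.75

Σσ²ᵢ = 0.86² + 1.39² + 1.02² = 3.7121
Covariances σ_ij = r_ij · s_i · s_j:
  σ(I1,I2) = 0.39 × 0.86 × 1.39 = 0.4662
  σ(I1,I3) = 0.66 × 0.86 × 1.02 = 0.5790
  σ(I2,I3) = 0.58 × 1.39 × 1.02 = 0.8223
σ²_T = Σσ²ᵢ + 2·Σσ_ij = 3.7121 + 2 × 1.8675 = 7.4471
α = (3/2)·(1 − 3.7121/7.4471) = 0.75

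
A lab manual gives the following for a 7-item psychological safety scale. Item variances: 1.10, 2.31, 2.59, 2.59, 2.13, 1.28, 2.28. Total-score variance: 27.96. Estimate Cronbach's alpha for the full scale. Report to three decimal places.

α = 0.571

ΣVar(i) = 1.10 + 2.31 + 2.59 + 2.59 + 2.13 + 1.28 + 2.28 = 14.28
α = (k/(k−1))·(1 − ΣVar(i)/σ²_T) = (7/6)·(1 − 14.28/27.96) = 0.571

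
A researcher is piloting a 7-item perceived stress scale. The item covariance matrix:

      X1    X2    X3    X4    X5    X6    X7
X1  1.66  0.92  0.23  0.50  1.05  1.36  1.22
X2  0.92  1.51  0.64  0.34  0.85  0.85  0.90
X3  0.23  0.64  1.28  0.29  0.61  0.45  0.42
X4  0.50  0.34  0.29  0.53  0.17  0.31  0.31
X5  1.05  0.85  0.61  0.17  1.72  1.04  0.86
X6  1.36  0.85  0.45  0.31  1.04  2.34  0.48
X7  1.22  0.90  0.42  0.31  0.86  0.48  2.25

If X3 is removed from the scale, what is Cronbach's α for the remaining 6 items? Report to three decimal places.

Cronbach's α = 0.828

Remaining items: X1, X2, X4, X5, X6, X7 (k = 6).
Σσ²ᵢ = 1.66 + 1.51 + 0.53 + 1.72 + 2.34 + 2.25 = 10.01
σ²_T = 10.01 + 2 × 11.16 = 32.33
α (item deleted) = (6/5)·(1 − 10.01/32.33) = 0.828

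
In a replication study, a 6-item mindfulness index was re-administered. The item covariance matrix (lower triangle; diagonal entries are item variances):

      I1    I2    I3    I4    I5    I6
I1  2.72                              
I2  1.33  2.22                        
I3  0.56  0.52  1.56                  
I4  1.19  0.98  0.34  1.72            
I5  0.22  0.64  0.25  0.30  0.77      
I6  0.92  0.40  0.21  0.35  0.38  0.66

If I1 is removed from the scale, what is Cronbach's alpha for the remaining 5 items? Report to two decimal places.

Remaining items: I2, I3, I4, I5, I6 (k = 5).
ΣVar(i) = 2.22 + 1.56 + 1.72 + 0.77 + 0.66 = 6.93
Var(T) = 6.93 + 2 × 4.37 = 15.67
α (item deleted) = (5/4)·(1 − 6.93/15.67) = 0.70

α = 0.70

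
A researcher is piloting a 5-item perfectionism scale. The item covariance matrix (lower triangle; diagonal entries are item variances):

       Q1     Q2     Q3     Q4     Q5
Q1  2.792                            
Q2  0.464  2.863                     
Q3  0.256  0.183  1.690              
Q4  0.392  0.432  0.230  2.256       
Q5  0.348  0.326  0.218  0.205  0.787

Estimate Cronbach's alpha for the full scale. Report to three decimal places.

α = 0.463

sum of item variances = 2.792 + 2.863 + 1.690 + 2.256 + 0.787 = 10.388
Σ_{i<j} σ_ij = 3.054
Var(T) = 10.388 + 2 × 3.054 = 16.496
α = (k/(k−1))·(1 − sum of item variances/Var(T)) = (5/4)·(1 − 10.388/16.496) = 0.463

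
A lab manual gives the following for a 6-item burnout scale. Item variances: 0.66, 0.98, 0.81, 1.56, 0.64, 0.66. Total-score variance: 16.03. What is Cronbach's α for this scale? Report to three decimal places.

Cronbach's α = 0.802

Σσ²ᵢ = 0.66 + 0.98 + 0.81 + 1.56 + 0.64 + 0.66 = 5.31
α = (k/(k−1))·(1 − Σσ²ᵢ/σ²_total) = (6/5)·(1 − 5.31/16.03) = 0.802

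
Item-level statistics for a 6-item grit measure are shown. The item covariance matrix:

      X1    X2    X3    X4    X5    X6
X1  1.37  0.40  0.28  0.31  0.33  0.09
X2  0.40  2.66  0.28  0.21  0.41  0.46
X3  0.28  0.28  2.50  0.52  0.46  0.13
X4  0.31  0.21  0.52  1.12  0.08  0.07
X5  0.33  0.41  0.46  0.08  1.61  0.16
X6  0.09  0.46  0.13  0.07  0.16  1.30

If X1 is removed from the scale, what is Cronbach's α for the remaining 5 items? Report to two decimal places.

α = 0.47

Remaining items: X2, X3, X4, X5, X6 (k = 5).
sum of item variances = 2.66 + 2.50 + 1.12 + 1.61 + 1.30 = 9.19
σ²_total = 9.19 + 2 × 2.78 = 14.75
α (item deleted) = (5/4)·(1 − 9.19/14.75) = 0.47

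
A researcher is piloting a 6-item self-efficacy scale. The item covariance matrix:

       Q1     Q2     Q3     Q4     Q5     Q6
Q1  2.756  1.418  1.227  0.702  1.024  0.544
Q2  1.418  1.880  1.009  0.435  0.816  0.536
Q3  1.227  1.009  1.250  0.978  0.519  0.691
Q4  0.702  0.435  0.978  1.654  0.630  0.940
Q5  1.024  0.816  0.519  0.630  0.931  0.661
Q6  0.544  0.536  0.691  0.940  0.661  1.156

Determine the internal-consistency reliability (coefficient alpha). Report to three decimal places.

coefficient alpha = 0.859

Σσᵢ² = 2.756 + 1.880 + 1.250 + 1.654 + 0.931 + 1.156 = 9.627
Sum of off-diagonal covariances = 12.130
σ²_total = 9.627 + 2 × 12.130 = 33.887
α = (k/(k−1))·(1 − Σσᵢ²/σ²_total) = (6/5)·(1 − 9.627/33.887) = 0.859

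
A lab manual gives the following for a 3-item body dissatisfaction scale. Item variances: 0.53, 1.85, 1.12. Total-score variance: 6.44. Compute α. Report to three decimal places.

Σσ²ᵢ = 0.53 + 1.85 + 1.12 = 3.50
α = (k/(k−1))·(1 − Σσ²ᵢ/Var(T)) = (3/2)·(1 − 3.50/6.44) = 0.685

α = 0.685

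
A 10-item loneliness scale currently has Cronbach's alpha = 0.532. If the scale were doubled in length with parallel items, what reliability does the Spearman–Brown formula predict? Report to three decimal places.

Length factor m = 2
α' = m·α / (1 + (m−1)·α)
   = 2 × 0.532 / (1 + (2 − 1) × 0.532)
   = 1.0640 / 1.5320 = 0.695

predicted reliability = 0.695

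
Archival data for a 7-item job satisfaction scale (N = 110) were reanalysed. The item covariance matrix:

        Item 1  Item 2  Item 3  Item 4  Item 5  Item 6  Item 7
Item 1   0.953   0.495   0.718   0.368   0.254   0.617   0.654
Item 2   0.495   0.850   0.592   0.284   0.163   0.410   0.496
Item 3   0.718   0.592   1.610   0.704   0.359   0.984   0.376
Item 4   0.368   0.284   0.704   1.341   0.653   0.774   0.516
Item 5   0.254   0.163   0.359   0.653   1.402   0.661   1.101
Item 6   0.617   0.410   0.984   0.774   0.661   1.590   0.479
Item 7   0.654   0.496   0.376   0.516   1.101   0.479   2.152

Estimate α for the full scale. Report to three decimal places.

α = 0.819

sum of item variances = 0.953 + 0.850 + 1.610 + 1.341 + 1.402 + 1.590 + 2.152 = 9.898
Sum of off-diagonal covariances = 11.658
Var(T) = 9.898 + 2 × 11.658 = 33.214
α = (k/(k−1))·(1 − sum of item variances/Var(T)) = (7/6)·(1 − 9.898/33.214) = 0.819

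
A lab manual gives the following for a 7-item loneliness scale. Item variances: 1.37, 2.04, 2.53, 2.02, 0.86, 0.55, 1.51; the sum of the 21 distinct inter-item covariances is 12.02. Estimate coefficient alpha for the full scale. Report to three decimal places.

Σσᵢ² = 1.37 + 2.04 + 2.53 + 2.02 + 0.86 + 0.55 + 1.51 = 10.88
Sum of distinct covariances = 12.02
total variance = Σσᵢ² + 2·Σcov = 10.88 + 2 × 12.02 = 34.92
α = (7/6)·(1 − 10.88/34.92) = 0.803

α = 0.803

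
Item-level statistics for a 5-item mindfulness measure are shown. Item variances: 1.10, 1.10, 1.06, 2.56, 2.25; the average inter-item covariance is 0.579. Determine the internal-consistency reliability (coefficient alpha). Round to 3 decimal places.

Σσᵢ² = 1.10 + 1.10 + 1.06 + 2.56 + 2.25 = 8.07
Sum of the 10 distinct covariances = 10 × 0.579 = 5.790
total variance = Σσᵢ² + 2·Σcov = 8.07 + 2 × 5.790 = 19.650
α = (5/4)·(1 − 8.07/19.650) = 0.737

coefficient alpha = 0.737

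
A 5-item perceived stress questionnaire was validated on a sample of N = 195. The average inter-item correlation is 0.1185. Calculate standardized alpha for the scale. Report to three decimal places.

α = 0.402

Standardized α = k·r̄ / (1 + (k−1)·r̄) = 5 × 0.1185 / (1 + 4 × 0.1185)
  = 0.5925 / 1.4740 = 0.402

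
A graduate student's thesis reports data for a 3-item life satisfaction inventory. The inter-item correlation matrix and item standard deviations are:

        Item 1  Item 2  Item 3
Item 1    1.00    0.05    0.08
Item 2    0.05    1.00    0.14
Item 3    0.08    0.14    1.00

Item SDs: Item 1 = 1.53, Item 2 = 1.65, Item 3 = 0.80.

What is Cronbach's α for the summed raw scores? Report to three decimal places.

α = 0.188

Σσ²ᵢ = 1.53² + 1.65² + 0.80² = 5.7034
Covariances σ_ij = r_ij · s_i · s_j:
  σ(Item 1,Item 2) = 0.05 × 1.53 × 1.65 = 0.1262
  σ(Item 1,Item 3) = 0.08 × 1.53 × 0.80 = 0.0979
  σ(Item 2,Item 3) = 0.14 × 1.65 × 0.80 = 0.1848
σ²_T = Σσ²ᵢ + 2·Σσ_ij = 5.7034 + 2 × 0.4089 = 6.5212
α = (3/2)·(1 − 5.7034/6.5212) = 0.188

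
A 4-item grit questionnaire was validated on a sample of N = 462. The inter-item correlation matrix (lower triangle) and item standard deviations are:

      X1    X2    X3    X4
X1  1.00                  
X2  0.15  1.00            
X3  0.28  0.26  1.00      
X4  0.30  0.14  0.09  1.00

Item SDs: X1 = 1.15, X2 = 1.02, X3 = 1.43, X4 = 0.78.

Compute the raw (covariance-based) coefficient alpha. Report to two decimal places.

Σσ²ᵢ = 1.15² + 1.02² + 1.43² + 0.78² = 5.0162
Covariances σ_ij = r_ij · s_i · s_j:
  σ(X1,X2) = 0.15 × 1.15 × 1.02 = 0.1759
  σ(X1,X3) = 0.28 × 1.15 × 1.43 = 0.4605
  σ(X1,X4) = 0.30 × 1.15 × 0.78 = 0.2691
  σ(X2,X3) = 0.26 × 1.02 × 1.43 = 0.3792
  σ(X2,X4) = 0.14 × 1.02 × 0.78 = 0.1114
  σ(X3,X4) = 0.09 × 1.43 × 0.78 = 0.1004
σ²_T = Σσ²ᵢ + 2·Σσ_ij = 5.0162 + 2 × 1.4965 = 8.0092
α = (4/3)·(1 − 5.0162/8.0092) = 0.50

coefficient alpha = 0.50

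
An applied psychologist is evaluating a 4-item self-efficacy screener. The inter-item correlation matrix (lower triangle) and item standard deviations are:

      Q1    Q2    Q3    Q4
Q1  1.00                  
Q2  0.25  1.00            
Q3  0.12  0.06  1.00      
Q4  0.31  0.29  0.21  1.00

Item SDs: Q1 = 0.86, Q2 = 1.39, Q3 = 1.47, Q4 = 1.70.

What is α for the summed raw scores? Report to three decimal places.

α = 0.489

Σσ²ᵢ = 0.86² + 1.39² + 1.47² + 1.70² = 7.7226
Covariances σ_ij = r_ij · s_i · s_j:
  σ(Q1,Q2) = 0.25 × 0.86 × 1.39 = 0.2988
  σ(Q1,Q3) = 0.12 × 0.86 × 1.47 = 0.1517
  σ(Q1,Q4) = 0.31 × 0.86 × 1.70 = 0.4532
  σ(Q2,Q3) = 0.06 × 1.39 × 1.47 = 0.1226
  σ(Q2,Q4) = 0.29 × 1.39 × 1.70 = 0.6853
  σ(Q3,Q4) = 0.21 × 1.47 × 1.70 = 0.5248
σ²_T = Σσ²ᵢ + 2·Σσ_ij = 7.7226 + 2 × 2.2364 = 12.1954
α = (4/3)·(1 − 7.7226/12.1954) = 0.489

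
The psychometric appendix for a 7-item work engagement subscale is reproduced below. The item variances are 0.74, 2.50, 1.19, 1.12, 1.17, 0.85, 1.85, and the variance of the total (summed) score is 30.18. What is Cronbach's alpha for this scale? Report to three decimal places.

Cronbach's alpha = 0.803

sum of item variances = 0.74 + 2.50 + 1.19 + 1.12 + 1.17 + 0.85 + 1.85 = 9.42
α = (k/(k−1))·(1 − sum of item variances/total variance) = (7/6)·(1 − 9.42/30.18) = 0.803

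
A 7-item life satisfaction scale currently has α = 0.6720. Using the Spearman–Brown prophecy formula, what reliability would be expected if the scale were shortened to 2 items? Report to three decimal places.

predicted reliability = 0.369

Length factor m = 2/7 = 0.2857
α' = m·α / (1 − (1−m)·α)
   = 2/7 × 0.6720 / (1 − (1 − 2/7) × 0.6720)
   = 0.1920 / 0.5200 = 0.369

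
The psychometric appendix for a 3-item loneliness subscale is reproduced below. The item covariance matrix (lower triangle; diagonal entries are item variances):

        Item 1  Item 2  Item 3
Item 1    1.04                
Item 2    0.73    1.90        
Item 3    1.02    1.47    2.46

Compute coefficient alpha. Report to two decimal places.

α = 0.82

Σσᵢ² = 1.04 + 1.90 + 2.46 = 5.40
Sum of the distinct covariances = 3.22
Var(T) = 5.40 + 2 × 3.22 = 11.84
α = (k/(k−1))·(1 − Σσᵢ²/Var(T)) = (3/2)·(1 − 5.40/11.84) = 0.82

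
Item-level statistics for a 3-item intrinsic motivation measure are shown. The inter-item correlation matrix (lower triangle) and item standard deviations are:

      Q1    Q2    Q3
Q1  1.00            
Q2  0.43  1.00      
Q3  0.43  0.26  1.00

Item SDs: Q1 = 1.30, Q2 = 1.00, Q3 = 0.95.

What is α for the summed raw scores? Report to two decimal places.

Σσ²ᵢ = 1.30² + 1.00² + 0.95² = 3.5925
Covariances σ_ij = r_ij · s_i · s_j:
  σ(Q1,Q2) = 0.43 × 1.30 × 1.00 = 0.5590
  σ(Q1,Q3) = 0.43 × 1.30 × 0.95 = 0.5311
  σ(Q2,Q3) = 0.26 × 1.00 × 0.95 = 0.2470
σ²_T = Σσ²ᵢ + 2·Σσ_ij = 3.5925 + 2 × 1.3371 = 6.2667
α = (3/2)·(1 − 3.5925/6.2667) = 0.64

α = 0.64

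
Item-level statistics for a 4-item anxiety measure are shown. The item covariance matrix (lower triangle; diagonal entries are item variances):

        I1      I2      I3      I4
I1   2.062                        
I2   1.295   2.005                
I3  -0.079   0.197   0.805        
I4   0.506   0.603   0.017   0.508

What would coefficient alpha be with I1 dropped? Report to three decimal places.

α = 0.495

Remaining items: I2, I3, I4 (k = 3).
sum of item variances = 2.005 + 0.805 + 0.508 = 3.318
Var(T) = 3.318 + 2 × 0.817 = 4.952
α (item deleted) = (3/2)·(1 − 3.318/4.952) = 0.495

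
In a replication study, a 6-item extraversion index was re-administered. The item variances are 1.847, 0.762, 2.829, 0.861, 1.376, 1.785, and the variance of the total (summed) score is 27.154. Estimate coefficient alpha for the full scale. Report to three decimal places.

coefficient alpha = 0.782

ΣVar(i) = 1.847 + 0.762 + 2.829 + 0.861 + 1.376 + 1.785 = 9.460
α = (k/(k−1))·(1 − ΣVar(i)/total variance) = (6/5)·(1 − 9.460/27.154) = 0.782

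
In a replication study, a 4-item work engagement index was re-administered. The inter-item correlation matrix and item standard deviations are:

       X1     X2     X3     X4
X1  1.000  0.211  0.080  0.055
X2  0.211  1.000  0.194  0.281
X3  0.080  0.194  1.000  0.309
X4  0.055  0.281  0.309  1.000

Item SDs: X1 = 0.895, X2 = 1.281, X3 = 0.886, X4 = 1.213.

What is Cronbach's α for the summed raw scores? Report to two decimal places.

Σσ²ᵢ = 0.895² + 1.281² + 0.886² + 1.213² = 4.6984
Covariances σ_ij = r_ij · s_i · s_j:
  σ(X1,X2) = 0.211 × 0.895 × 1.281 = 0.2419
  σ(X1,X3) = 0.080 × 0.895 × 0.886 = 0.0634
  σ(X1,X4) = 0.055 × 0.895 × 1.213 = 0.0597
  σ(X2,X3) = 0.194 × 1.281 × 0.886 = 0.2202
  σ(X2,X4) = 0.281 × 1.281 × 1.213 = 0.4366
  σ(X3,X4) = 0.309 × 0.886 × 1.213 = 0.3321
σ²_T = Σσ²ᵢ + 2·Σσ_ij = 4.6984 + 2 × 1.3539 = 7.4062
α = (4/3)·(1 − 4.6984/7.4062) = 0.49

Cronbach's α = 0.49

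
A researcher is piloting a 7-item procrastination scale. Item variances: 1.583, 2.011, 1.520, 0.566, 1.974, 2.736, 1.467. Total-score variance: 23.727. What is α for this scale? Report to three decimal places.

Σσᵢ² = 1.583 + 2.011 + 1.520 + 0.566 + 1.974 + 2.736 + 1.467 = 11.857
α = (k/(k−1))·(1 − Σσᵢ²/σ²_T) = (7/6)·(1 − 11.857/23.727) = 0.584

α = 0.584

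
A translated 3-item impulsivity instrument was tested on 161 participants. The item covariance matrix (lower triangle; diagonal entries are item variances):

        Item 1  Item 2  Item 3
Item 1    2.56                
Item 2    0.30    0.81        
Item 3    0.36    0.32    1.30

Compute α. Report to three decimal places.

Σσᵢ² = 2.56 + 0.81 + 1.30 = 4.67
Sum of the distinct covariances = 0.98
σ²_T = 4.67 + 2 × 0.98 = 6.63
α = (k/(k−1))·(1 − Σσᵢ²/σ²_T) = (3/2)·(1 − 4.67/6.63) = 0.443

α = 0.443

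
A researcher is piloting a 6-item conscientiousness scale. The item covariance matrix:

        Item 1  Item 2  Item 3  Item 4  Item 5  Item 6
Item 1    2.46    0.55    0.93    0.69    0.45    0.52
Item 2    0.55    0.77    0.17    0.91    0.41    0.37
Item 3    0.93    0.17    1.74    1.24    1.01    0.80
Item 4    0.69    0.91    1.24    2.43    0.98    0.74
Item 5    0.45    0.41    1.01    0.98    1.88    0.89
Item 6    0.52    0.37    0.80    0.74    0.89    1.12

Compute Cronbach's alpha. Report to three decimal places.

α = 0.807

sum of item variances = 2.46 + 0.77 + 1.74 + 2.43 + 1.88 + 1.12 = 10.40
Sum of the distinct covariances = 10.66
σ²_T = 10.40 + 2 × 10.66 = 31.72
α = (k/(k−1))·(1 − sum of item variances/σ²_T) = (6/5)·(1 − 10.40/31.72) = 0.807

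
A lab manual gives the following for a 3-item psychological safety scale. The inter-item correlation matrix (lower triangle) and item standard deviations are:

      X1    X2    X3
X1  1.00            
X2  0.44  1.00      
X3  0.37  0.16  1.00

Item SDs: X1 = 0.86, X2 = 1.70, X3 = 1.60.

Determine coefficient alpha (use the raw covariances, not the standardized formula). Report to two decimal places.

α = 0.51

Σσ²ᵢ = 0.86² + 1.70² + 1.60² = 6.1896
Covariances σ_ij = r_ij · s_i · s_j:
  σ(X1,X2) = 0.44 × 0.86 × 1.70 = 0.6433
  σ(X1,X3) = 0.37 × 0.86 × 1.60 = 0.5091
  σ(X2,X3) = 0.16 × 1.70 × 1.60 = 0.4352
σ²_T = Σσ²ᵢ + 2·Σσ_ij = 6.1896 + 2 × 1.5876 = 9.3648
α = (3/2)·(1 − 6.1896/9.3648) = 0.51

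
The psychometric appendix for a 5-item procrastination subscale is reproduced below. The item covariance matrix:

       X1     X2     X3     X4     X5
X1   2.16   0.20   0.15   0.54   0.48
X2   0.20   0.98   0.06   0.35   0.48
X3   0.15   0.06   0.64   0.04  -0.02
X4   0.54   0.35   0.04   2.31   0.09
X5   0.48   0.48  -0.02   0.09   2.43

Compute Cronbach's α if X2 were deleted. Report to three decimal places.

Remaining items: X1, X3, X4, X5 (k = 4).
Σσᵢ² = 2.16 + 0.64 + 2.31 + 2.43 = 7.54
total variance = 7.54 + 2 × 1.28 = 10.10
α (item deleted) = (4/3)·(1 − 7.54/10.10) = 0.338

Cronbach's α = 0.338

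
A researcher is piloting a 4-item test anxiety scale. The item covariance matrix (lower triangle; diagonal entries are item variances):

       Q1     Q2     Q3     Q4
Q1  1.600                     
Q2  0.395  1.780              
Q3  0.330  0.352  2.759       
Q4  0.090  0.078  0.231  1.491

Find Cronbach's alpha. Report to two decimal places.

Cronbach's alpha = 0.37

Σσᵢ² = 1.600 + 1.780 + 2.759 + 1.491 = 7.630
Σ_{i<j} σ_ij = 1.476
total variance = 7.630 + 2 × 1.476 = 10.582
α = (k/(k−1))·(1 − Σσᵢ²/total variance) = (4/3)·(1 − 7.630/10.582) = 0.37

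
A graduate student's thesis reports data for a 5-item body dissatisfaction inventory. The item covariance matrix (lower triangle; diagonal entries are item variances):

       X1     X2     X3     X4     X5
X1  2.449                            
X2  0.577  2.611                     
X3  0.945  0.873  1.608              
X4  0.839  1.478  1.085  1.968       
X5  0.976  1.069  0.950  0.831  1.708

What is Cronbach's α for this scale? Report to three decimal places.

α = 0.813

ΣVar(i) = 2.449 + 2.611 + 1.608 + 1.968 + 1.708 = 10.344
Sum of the distinct covariances = 9.623
σ²_total = 10.344 + 2 × 9.623 = 29.590
α = (k/(k−1))·(1 − ΣVar(i)/σ²_total) = (5/4)·(1 − 10.344/29.590) = 0.813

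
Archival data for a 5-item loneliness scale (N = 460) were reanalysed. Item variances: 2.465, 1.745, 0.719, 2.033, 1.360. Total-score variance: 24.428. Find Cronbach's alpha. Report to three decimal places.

Cronbach's alpha = 0.824

sum of item variances = 2.465 + 1.745 + 0.719 + 2.033 + 1.360 = 8.322
α = (k/(k−1))·(1 − sum of item variances/Var(T)) = (5/4)·(1 − 8.322/24.428) = 0.824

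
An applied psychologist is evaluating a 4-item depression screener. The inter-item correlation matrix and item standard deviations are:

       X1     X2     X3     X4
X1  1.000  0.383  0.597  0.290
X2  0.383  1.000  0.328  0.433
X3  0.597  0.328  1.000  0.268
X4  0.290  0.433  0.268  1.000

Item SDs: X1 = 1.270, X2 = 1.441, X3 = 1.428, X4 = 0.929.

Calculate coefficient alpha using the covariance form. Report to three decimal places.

Σσ²ᵢ = 1.270² + 1.441² + 1.428² + 0.929² = 6.5916
Covariances σ_ij = r_ij · s_i · s_j:
  σ(X1,X2) = 0.383 × 1.270 × 1.441 = 0.7009
  σ(X1,X3) = 0.597 × 1.270 × 1.428 = 1.0827
  σ(X1,X4) = 0.290 × 1.270 × 0.929 = 0.3422
  σ(X2,X3) = 0.328 × 1.441 × 1.428 = 0.6749
  σ(X2,X4) = 0.433 × 1.441 × 0.929 = 0.5797
  σ(X3,X4) = 0.268 × 1.428 × 0.929 = 0.3555
σ²_T = Σσ²ᵢ + 2·Σσ_ij = 6.5916 + 2 × 3.7359 = 14.0634
α = (4/3)·(1 − 6.5916/14.0634) = 0.708

coefficient alpha = 0.708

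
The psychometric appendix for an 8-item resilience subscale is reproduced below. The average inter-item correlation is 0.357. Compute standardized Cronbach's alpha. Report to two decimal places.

standardized Cronbach's alpha = 0.82

Standardized α = k·r̄ / (1 + (k−1)·r̄) = 8 × 0.357 / (1 + 7 × 0.357)
  = 2.8560 / 3.4990 = 0.82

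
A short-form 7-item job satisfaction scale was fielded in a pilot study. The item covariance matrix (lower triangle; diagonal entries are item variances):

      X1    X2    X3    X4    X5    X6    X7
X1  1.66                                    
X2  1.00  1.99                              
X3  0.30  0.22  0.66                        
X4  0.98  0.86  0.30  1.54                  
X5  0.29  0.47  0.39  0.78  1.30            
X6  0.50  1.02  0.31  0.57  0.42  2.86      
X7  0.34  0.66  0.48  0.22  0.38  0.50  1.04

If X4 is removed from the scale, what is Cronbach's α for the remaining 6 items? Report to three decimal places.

α = 0.726

Remaining items: X1, X2, X3, X5, X6, X7 (k = 6).
sum of item variances = 1.66 + 1.99 + 0.66 + 1.30 + 2.86 + 1.04 = 9.51
total variance = 9.51 + 2 × 7.28 = 24.07
α (item deleted) = (6/5)·(1 − 9.51/24.07) = 0.726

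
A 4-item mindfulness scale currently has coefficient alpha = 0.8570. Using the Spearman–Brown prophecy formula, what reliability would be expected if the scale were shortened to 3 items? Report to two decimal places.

Length factor m = 3/4 = 0.7500
α' = m·α / (1 − (1−m)·α)
   = 3/4 × 0.8570 / (1 − (1 − 3/4) × 0.8570)
   = 0.6427 / 0.7857 = 0.82

predicted reliability = 0.82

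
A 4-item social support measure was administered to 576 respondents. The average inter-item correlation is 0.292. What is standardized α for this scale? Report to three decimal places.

Standardized α = k·r̄ / (1 + (k−1)·r̄) = 4 × 0.292 / (1 + 3 × 0.292)
  = 1.1680 / 1.8760 = 0.623

α = 0.623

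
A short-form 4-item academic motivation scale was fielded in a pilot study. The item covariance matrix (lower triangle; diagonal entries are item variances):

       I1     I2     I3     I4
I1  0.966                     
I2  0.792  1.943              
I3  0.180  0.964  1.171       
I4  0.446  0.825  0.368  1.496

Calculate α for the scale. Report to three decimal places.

Σσᵢ² = 0.966 + 1.943 + 1.171 + 1.496 = 5.576
Sum of the distinct covariances = 3.575
total variance = 5.576 + 2 × 3.575 = 12.726
α = (k/(k−1))·(1 − Σσᵢ²/total variance) = (4/3)·(1 − 5.576/12.726) = 0.749

α = 0.749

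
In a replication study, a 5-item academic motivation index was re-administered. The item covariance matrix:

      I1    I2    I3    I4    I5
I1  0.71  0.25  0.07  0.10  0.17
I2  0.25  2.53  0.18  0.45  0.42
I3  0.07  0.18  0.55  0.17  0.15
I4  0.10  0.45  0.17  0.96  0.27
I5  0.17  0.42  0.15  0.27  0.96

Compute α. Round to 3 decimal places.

ΣVar(i) = 0.71 + 2.53 + 0.55 + 0.96 + 0.96 = 5.71
Sum of the distinct covariances = 2.23
Var(T) = 5.71 + 2 × 2.23 = 10.17
α = (k/(k−1))·(1 − ΣVar(i)/Var(T)) = (5/4)·(1 − 5.71/10.17) = 0.548

α = 0.548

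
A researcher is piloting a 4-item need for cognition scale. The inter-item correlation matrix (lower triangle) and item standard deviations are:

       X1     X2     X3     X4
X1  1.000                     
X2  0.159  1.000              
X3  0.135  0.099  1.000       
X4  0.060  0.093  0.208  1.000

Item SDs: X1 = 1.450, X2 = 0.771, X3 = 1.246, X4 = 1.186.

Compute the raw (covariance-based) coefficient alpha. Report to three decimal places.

coefficient alpha = 0.351

Σσ²ᵢ = 1.450² + 0.771² + 1.246² + 1.186² = 5.6561
Covariances σ_ij = r_ij · s_i · s_j:
  σ(X1,X2) = 0.159 × 1.450 × 0.771 = 0.1778
  σ(X1,X3) = 0.135 × 1.450 × 1.246 = 0.2439
  σ(X1,X4) = 0.060 × 1.450 × 1.186 = 0.1032
  σ(X2,X3) = 0.099 × 0.771 × 1.246 = 0.0951
  σ(X2,X4) = 0.093 × 0.771 × 1.186 = 0.0850
  σ(X3,X4) = 0.208 × 1.246 × 1.186 = 0.3074
σ²_T = Σσ²ᵢ + 2·Σσ_ij = 5.6561 + 2 × 1.0124 = 7.6809
α = (4/3)·(1 − 5.6561/7.6809) = 0.351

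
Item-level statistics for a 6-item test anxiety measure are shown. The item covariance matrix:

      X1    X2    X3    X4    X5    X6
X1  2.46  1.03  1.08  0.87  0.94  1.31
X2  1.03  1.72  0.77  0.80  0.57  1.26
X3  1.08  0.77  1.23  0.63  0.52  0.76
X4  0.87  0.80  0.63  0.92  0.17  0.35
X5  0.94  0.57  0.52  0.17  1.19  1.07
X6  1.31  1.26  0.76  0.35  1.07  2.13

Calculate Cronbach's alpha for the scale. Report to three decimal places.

Σσᵢ² = 2.46 + 1.72 + 1.23 + 0.92 + 1.19 + 2.13 = 9.65
Sum of the distinct covariances = 12.13
σ²_total = 9.65 + 2 × 12.13 = 33.91
α = (k/(k−1))·(1 − Σσᵢ²/σ²_total) = (6/5)·(1 − 9.65/33.91) = 0.859

Cronbach's alpha = 0.859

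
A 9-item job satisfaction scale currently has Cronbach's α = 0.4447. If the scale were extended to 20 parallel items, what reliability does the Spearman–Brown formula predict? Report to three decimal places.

predicted reliability = 0.640

Length factor m = 20/9 = 2.2222
α' = m·α / (1 + (m−1)·α)
   = 20/9 × 0.4447 / (1 + (20/9 − 1) × 0.4447)
   = 0.9882 / 1.5435 = 0.640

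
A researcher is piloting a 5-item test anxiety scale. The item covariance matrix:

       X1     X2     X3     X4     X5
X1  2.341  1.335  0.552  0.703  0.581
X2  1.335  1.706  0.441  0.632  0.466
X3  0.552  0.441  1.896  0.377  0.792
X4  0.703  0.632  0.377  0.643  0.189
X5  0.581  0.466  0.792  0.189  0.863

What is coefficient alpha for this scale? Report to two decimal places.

ΣVar(i) = 2.341 + 1.706 + 1.896 + 0.643 + 0.863 = 7.449
Σ_{i<j} σ_ij = 6.068
total variance = 7.449 + 2 × 6.068 = 19.585
α = (k/(k−1))·(1 − ΣVar(i)/total variance) = (5/4)·(1 − 7.449/19.585) = 0.77

α = 0.77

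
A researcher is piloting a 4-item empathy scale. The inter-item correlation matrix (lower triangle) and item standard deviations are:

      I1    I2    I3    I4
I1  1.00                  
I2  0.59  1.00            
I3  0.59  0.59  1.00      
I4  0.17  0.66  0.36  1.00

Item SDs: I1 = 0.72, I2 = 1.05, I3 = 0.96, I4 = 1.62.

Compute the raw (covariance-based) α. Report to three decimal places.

Σσ²ᵢ = 0.72² + 1.05² + 0.96² + 1.62² = 5.1669
Covariances σ_ij = r_ij · s_i · s_j:
  σ(I1,I2) = 0.59 × 0.72 × 1.05 = 0.4460
  σ(I1,I3) = 0.59 × 0.72 × 0.96 = 0.4078
  σ(I1,I4) = 0.17 × 0.72 × 1.62 = 0.1983
  σ(I2,I3) = 0.59 × 1.05 × 0.96 = 0.5947
  σ(I2,I4) = 0.66 × 1.05 × 1.62 = 1.1227
  σ(I3,I4) = 0.36 × 0.96 × 1.62 = 0.5599
σ²_T = Σσ²ᵢ + 2·Σσ_ij = 5.1669 + 2 × 3.3294 = 11.8257
α = (4/3)·(1 − 5.1669/11.8257) = 0.751

α = 0.751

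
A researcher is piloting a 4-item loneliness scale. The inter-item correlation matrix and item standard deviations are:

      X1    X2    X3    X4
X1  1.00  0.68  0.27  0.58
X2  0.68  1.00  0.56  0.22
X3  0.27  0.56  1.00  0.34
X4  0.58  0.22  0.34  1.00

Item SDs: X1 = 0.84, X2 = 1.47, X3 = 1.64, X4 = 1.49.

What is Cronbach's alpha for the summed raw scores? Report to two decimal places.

Cronbach's alpha = 0.72

Σσ²ᵢ = 0.84² + 1.47² + 1.64² + 1.49² = 7.7762
Covariances σ_ij = r_ij · s_i · s_j:
  σ(X1,X2) = 0.68 × 0.84 × 1.47 = 0.8397
  σ(X1,X3) = 0.27 × 0.84 × 1.64 = 0.3720
  σ(X1,X4) = 0.58 × 0.84 × 1.49 = 0.7259
  σ(X2,X3) = 0.56 × 1.47 × 1.64 = 1.3500
  σ(X2,X4) = 0.22 × 1.47 × 1.49 = 0.4819
  σ(X3,X4) = 0.34 × 1.64 × 1.49 = 0.8308
σ²_T = Σσ²ᵢ + 2·Σσ_ij = 7.7762 + 2 × 4.6003 = 16.9768
α = (4/3)·(1 − 7.7762/16.9768) = 0.72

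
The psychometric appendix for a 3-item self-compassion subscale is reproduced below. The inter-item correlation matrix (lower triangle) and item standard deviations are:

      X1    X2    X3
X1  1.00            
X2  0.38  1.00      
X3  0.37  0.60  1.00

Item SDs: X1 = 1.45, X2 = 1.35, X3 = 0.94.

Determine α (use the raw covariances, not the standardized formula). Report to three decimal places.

Σσ²ᵢ = 1.45² + 1.35² + 0.94² = 4.8086
Covariances σ_ij = r_ij · s_i · s_j:
  σ(X1,X2) = 0.38 × 1.45 × 1.35 = 0.7439
  σ(X1,X3) = 0.37 × 1.45 × 0.94 = 0.5043
  σ(X2,X3) = 0.60 × 1.35 × 0.94 = 0.7614
σ²_T = Σσ²ᵢ + 2·Σσ_ij = 4.8086 + 2 × 2.0096 = 8.8278
α = (3/2)·(1 − 4.8086/8.8278) = 0.683

α = 0.683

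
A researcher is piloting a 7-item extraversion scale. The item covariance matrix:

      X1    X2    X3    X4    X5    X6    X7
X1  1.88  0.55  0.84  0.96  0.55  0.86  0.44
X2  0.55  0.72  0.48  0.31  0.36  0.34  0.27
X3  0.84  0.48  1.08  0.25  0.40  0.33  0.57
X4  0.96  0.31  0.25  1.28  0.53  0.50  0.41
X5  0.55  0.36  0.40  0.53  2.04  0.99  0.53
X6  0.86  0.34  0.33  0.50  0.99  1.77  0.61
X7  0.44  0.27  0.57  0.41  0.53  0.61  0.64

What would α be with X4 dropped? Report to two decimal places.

α = 0.80

Remaining items: X1, X2, X3, X5, X6, X7 (k = 6).
Σσ²ᵢ = 1.88 + 0.72 + 1.08 + 2.04 + 1.77 + 0.64 = 8.13
Var(T) = 8.13 + 2 × 8.12 = 24.37
α (item deleted) = (6/5)·(1 − 8.13/24.37) = 0.80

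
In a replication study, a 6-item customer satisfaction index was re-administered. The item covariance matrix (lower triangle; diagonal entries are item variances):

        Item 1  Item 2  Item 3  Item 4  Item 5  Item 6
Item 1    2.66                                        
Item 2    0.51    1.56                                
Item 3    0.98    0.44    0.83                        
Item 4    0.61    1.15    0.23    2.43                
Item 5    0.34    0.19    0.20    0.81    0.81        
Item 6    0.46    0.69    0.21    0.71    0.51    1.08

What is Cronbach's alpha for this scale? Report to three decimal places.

Σσᵢ² = 2.66 + 1.56 + 0.83 + 2.43 + 0.81 + 1.08 = 9.37
Sum of the distinct covariances = 8.04
σ²_T = 9.37 + 2 × 8.04 = 25.45
α = (k/(k−1))·(1 − Σσᵢ²/σ²_T) = (6/5)·(1 − 9.37/25.45) = 0.758

α = 0.758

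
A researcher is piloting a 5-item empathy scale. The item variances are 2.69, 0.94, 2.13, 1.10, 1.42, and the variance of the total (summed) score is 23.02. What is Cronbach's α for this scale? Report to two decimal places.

Σσ²ᵢ = 2.69 + 0.94 + 2.13 + 1.10 + 1.42 = 8.28
α = (k/(k−1))·(1 − Σσ²ᵢ/total variance) = (5/4)·(1 − 8.28/23.02) = 0.80

Cronbach's α = 0.80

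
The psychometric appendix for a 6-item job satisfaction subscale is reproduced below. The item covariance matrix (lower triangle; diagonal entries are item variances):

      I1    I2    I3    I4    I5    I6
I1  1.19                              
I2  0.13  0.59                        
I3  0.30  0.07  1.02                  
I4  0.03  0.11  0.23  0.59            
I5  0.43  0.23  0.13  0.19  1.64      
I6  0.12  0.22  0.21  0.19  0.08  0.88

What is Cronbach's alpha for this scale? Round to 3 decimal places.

Cronbach's alpha = 0.570

sum of item variances = 1.19 + 0.59 + 1.02 + 0.59 + 1.64 + 0.88 = 5.91
Σ_{i<j} σ_ij = 2.67
σ²_total = 5.91 + 2 × 2.67 = 11.25
α = (k/(k−1))·(1 − sum of item variances/σ²_total) = (6/5)·(1 − 5.91/11.25) = 0.570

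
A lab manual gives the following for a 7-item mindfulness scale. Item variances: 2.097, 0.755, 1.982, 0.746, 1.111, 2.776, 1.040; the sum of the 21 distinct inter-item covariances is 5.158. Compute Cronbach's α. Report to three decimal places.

α = 0.578

sum of item variances = 2.097 + 0.755 + 1.982 + 0.746 + 1.111 + 2.776 + 1.040 = 10.507
Sum of distinct covariances = 5.158
σ²_T = sum of item variances + 2·Σcov = 10.507 + 2 × 5.158 = 20.823
α = (7/6)·(1 − 10.507/20.823) = 0.578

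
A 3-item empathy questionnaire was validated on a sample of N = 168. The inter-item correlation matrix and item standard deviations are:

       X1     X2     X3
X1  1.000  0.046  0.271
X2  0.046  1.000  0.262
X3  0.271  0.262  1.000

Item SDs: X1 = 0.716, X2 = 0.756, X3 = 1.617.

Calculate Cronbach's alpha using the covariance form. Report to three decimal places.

Σσ²ᵢ = 0.716² + 0.756² + 1.617² = 3.6989
Covariances σ_ij = r_ij · s_i · s_j:
  σ(X1,X2) = 0.046 × 0.716 × 0.756 = 0.0249
  σ(X1,X3) = 0.271 × 0.716 × 1.617 = 0.3138
  σ(X2,X3) = 0.262 × 0.756 × 1.617 = 0.3203
σ²_T = Σσ²ᵢ + 2·Σσ_ij = 3.6989 + 2 × 0.6590 = 5.0169
α = (3/2)·(1 − 3.6989/5.0169) = 0.394

α = 0.394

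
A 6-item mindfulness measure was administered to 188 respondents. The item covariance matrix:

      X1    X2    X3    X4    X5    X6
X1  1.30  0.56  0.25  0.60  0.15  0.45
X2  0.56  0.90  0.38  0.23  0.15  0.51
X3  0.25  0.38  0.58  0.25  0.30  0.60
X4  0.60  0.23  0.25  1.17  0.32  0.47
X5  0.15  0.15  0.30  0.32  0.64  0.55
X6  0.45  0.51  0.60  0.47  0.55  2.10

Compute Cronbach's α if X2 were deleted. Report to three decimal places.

α = 0.721

Remaining items: X1, X3, X4, X5, X6 (k = 5).
ΣVar(i) = 1.30 + 0.58 + 1.17 + 0.64 + 2.10 = 5.79
total variance = 5.79 + 2 × 3.94 = 13.67
α (item deleted) = (5/4)·(1 − 5.79/13.67) = 0.721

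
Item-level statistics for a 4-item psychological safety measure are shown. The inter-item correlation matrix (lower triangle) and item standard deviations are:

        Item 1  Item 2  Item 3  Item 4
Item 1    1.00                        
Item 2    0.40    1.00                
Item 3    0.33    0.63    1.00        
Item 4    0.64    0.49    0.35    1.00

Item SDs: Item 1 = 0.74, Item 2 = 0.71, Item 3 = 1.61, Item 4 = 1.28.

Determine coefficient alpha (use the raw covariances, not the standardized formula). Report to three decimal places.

Σσ²ᵢ = 0.74² + 0.71² + 1.61² + 1.28² = 5.2822
Covariances σ_ij = r_ij · s_i · s_j:
  σ(Item 1,Item 2) = 0.40 × 0.74 × 0.71 = 0.2102
  σ(Item 1,Item 3) = 0.33 × 0.74 × 1.61 = 0.3932
  σ(Item 1,Item 4) = 0.64 × 0.74 × 1.28 = 0.6062
  σ(Item 2,Item 3) = 0.63 × 0.71 × 1.61 = 0.7202
  σ(Item 2,Item 4) = 0.49 × 0.71 × 1.28 = 0.4453
  σ(Item 3,Item 4) = 0.35 × 1.61 × 1.28 = 0.7213
σ²_T = Σσ²ᵢ + 2·Σσ_ij = 5.2822 + 2 × 3.0964 = 11.4750
α = (4/3)·(1 − 5.2822/11.4750) = 0.720

coefficient alpha = 0.720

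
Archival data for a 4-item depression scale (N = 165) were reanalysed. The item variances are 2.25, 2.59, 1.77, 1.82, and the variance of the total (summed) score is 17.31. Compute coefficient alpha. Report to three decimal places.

coefficient alpha = 0.684

Σσᵢ² = 2.25 + 2.59 + 1.77 + 1.82 = 8.43
α = (k/(k−1))·(1 − Σσᵢ²/σ²_T) = (4/3)·(1 − 8.43/17.31) = 0.684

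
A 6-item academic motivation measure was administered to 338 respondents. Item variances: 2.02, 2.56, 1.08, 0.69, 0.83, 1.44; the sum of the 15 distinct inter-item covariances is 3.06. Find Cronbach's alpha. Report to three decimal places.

Cronbach's alpha = 0.498

ΣVar(i) = 2.02 + 2.56 + 1.08 + 0.69 + 0.83 + 1.44 = 8.62
Sum of distinct covariances = 3.06
σ²_T = ΣVar(i) + 2·Σcov = 8.62 + 2 × 3.06 = 14.74
α = (6/5)·(1 − 8.62/14.74) = 0.498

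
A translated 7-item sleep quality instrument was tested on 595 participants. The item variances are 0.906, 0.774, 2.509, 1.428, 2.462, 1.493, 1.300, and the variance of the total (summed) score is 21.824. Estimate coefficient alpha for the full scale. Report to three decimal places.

coefficient alpha = 0.585

ΣVar(i) = 0.906 + 0.774 + 2.509 + 1.428 + 2.462 + 1.493 + 1.300 = 10.872
α = (k/(k−1))·(1 − ΣVar(i)/σ²_T) = (7/6)·(1 − 10.872/21.824) = 0.585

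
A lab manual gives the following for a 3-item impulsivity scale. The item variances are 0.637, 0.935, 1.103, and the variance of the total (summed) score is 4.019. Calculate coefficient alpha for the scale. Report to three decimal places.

Σσᵢ² = 0.637 + 0.935 + 1.103 = 2.675
α = (k/(k−1))·(1 − Σσᵢ²/σ²_T) = (3/2)·(1 − 2.675/4.019) = 0.502

coefficient alpha = 0.502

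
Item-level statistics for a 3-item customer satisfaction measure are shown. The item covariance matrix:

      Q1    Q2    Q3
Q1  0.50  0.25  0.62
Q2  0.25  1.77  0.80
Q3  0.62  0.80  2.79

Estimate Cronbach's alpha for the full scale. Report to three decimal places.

α = 0.596

sum of item variances = 0.50 + 1.77 + 2.79 = 5.06
Sum of the distinct covariances = 1.67
σ²_total = 5.06 + 2 × 1.67 = 8.40
α = (k/(k−1))·(1 − sum of item variances/σ²_total) = (3/2)·(1 − 5.06/8.40) = 0.596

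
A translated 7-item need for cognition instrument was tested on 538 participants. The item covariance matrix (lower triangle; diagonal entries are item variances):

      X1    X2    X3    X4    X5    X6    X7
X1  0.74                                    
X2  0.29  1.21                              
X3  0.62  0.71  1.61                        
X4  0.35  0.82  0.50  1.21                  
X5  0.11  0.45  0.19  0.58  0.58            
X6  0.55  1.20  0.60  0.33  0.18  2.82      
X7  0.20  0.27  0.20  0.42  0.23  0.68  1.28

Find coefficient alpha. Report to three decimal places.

coefficient alpha = 0.779

Σσᵢ² = 0.74 + 1.21 + 1.61 + 1.21 + 0.58 + 2.82 + 1.28 = 9.45
Σ_{i<j} σ_ij = 9.48
Var(T) = 9.45 + 2 × 9.48 = 28.41
α = (k/(k−1))·(1 − Σσᵢ²/Var(T)) = (7/6)·(1 − 9.45/28.41) = 0.779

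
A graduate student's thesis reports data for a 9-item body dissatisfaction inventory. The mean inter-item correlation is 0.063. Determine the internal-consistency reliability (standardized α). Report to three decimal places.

α = 0.377

Standardized α = k·r̄ / (1 + (k−1)·r̄) = 9 × 0.063 / (1 + 8 × 0.063)
  = 0.5670 / 1.5040 = 0.377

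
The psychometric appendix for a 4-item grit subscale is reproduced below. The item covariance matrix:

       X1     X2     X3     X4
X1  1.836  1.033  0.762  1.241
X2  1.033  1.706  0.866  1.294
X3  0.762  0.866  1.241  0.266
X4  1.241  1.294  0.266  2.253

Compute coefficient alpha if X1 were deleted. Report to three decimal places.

Remaining items: X2, X3, X4 (k = 3).
Σσᵢ² = 1.706 + 1.241 + 2.253 = 5.200
σ²_T = 5.200 + 2 × 2.426 = 10.052
α (item deleted) = (3/2)·(1 − 5.200/10.052) = 0.724

α = 0.724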